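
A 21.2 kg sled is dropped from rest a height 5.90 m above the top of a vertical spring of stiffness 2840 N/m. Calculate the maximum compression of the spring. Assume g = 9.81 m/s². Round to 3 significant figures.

Let x be the compression. The total drop is H + x, and the sled is instantaneously at rest at max compression, so energy conservation gives:
mg(H + x) = ½kx²
½(2840)x² − (21.2)(9.81)x − (21.2)(9.81)(5.90) = 0
1420x² − 208.0x − 1227 = 0
x = [208.0 + √(43252 + 6.9696e+06)]/(2 × 1420) = 1.006 m

x = 1.01 m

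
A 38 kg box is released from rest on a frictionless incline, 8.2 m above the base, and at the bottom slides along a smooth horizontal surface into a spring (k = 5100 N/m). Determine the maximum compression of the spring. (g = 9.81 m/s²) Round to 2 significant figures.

Energy conservation (no friction) from release to max compression: mgh = ½kx²
x = √(2mgh/k) = √(2 × 38 × 9.81 × 8.2 / 5100) = 1.095 m

x = 1.1 m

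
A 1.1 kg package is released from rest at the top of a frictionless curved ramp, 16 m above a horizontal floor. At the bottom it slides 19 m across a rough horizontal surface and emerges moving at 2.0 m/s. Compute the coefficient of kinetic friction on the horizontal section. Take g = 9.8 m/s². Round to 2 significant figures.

Applying the work–energy principle:
mgh = ½mv² + μ_k m g d
mgh = 172.48 J; ½mv² = 2.2000 J
W_f = 172.48 − 2.2000 = 170.3 J
μ_k = W_f/(mg·d) = 170.3/(10.78 × 19) = 0.8314

μ_k = 0.83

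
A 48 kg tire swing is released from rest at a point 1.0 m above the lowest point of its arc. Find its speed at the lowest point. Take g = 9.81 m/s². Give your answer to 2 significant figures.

v = 4.4 m/s

Equating total energy at the two states: mgh = ½mv²
v = √(2gh) = √(2 × 9.81 × 1.0) = √19.620 = 4.429 m/s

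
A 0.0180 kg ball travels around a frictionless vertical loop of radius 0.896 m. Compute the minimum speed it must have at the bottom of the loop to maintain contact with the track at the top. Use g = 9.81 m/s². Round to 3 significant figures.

v = 6.63 m/s

At the top: mg = mv_top²/r ⇒ v_top² = gr = 8.790 m²/s²
Energy from bottom to top (height 2r): ½mv_bot² = ½mv_top² + mg(2r)
v_bot² = gr + 4gr = 5gr = 43.95
v_bot = √(5gr) = 6.629 m/s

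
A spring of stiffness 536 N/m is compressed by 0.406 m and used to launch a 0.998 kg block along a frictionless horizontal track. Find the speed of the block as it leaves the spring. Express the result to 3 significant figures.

The block leaves the spring when the spring is at natural length, so ½kx² = ½mv²
v = x√(k/m) = 0.406 × √(536/0.998) = 9.409 m/s

v = 9.41 m/s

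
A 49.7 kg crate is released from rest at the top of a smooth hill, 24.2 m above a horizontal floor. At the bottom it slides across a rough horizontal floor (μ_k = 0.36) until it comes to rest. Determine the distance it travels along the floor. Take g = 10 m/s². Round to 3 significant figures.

Applying the work–energy principle:
At rest all PE has been dissipated by friction: mgh = μ_k m g d
d = h/μ_k = 24.2/0.36 = 67.22 m

d = 67.2 m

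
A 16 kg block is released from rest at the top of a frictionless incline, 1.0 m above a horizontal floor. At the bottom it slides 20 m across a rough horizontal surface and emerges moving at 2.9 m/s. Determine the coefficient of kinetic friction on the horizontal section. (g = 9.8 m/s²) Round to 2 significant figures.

Energy bookkeeping (friction removes W_f = μ_k N d):
mgh = ½mv² + μ_k m g d
mgh = 156.80 J; ½mv² = 67.280 J
W_f = 156.80 − 67.280 = 89.52 J
μ_k = W_f/(mg·d) = 89.52/(156.8 × 20) = 0.02855

μ_k = 0.029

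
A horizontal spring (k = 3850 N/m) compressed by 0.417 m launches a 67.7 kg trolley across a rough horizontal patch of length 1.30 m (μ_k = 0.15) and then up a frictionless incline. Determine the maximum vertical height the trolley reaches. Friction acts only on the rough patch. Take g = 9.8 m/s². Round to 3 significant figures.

h = 0.310 m

Spring energy: E₀ = ½kx² = ½(3850)(0.417)² = 334.74 J
Friction: W_f = μ_k mg d = (0.15)(67.7)(9.8)(1.30) = 129.4 J
Energy at base of ramp: E = 334.74 − 129.4 = 205.36 J
At max height all remaining energy is PE: mgh = E ⇒ h = E/(mg) = 205.36/(67.7 × 9.8) = 0.3095 m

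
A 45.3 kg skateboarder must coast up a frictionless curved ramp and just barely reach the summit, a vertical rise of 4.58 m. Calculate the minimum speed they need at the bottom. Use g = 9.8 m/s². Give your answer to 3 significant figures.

v = 9.47 m/s

At the top they are momentarily at rest, so all KE converts to PE: ½mv² = mgh
v = √(2gh) = √(2 × 9.8 × 4.58) = 9.475 m/s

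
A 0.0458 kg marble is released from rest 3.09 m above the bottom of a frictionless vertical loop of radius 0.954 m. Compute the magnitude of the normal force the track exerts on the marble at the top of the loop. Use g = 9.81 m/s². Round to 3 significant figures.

N = 0.664 N

Energy from release to top (height 2r): mgh = ½mv_top² + mg(2r)
v_top² = 2g(h − 2r) = 2(9.81)(3.09 − 1.908) = 23.191 m²/s²
At the top, both N and weight point toward the centre: N + mg = mv_top²/r
N = m(v_top²/r − g) = 0.0458(23.191/0.954 − 9.81) = 0.6641 N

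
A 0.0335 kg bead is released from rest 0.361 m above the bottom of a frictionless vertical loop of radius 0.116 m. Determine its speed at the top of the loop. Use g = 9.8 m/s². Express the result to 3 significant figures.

v = 1.59 m/s

Energy conservation: mgh = ½mv_top² + mg(2r)
v_top² = 2g(h − 2r) = 2(9.8)(0.361 − 0.2320) = 2.528
v_top = 1.590 m/s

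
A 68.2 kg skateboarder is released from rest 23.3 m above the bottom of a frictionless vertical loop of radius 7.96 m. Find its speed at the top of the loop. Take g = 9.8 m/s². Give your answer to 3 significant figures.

Energy conservation: mgh = ½mv_top² + mg(2r)
v_top² = 2g(h − 2r) = 2(9.8)(23.3 − 15.92) = 144.6
v_top = 12.03 m/s

v = 12.0 m/s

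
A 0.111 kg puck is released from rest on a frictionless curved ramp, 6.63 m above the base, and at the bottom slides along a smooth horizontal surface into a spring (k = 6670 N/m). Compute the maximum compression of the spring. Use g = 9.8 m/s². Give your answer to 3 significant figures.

Gravitational PE at the top equals spring PE at max compression: mgh = ½kx²
x = √(2mgh/k) = √(2 × 0.111 × 9.8 × 6.63 / 6670) = 0.04650 m

x = 0.0465 m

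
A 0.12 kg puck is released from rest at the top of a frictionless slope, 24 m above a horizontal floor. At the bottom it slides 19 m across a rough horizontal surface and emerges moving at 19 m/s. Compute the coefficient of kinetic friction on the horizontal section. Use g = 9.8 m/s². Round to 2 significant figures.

Applying the work–energy principle:
mgh = ½mv² + μ_k m g d
mgh = 28.224 J; ½mv² = 21.660 J
W_f = 28.224 − 21.660 = 6.564 J
μ_k = W_f/(mg·d) = 6.564/(1.176 × 19) = 0.2938

μ_k = 0.29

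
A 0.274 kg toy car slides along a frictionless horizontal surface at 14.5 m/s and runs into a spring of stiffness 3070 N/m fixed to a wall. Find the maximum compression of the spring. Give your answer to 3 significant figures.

x = 0.137 m

At max compression the car is momentarily at rest: ½mv² = ½kx²
x = v√(m/k) = 14.5 × √(0.274/3070) = 0.1370 m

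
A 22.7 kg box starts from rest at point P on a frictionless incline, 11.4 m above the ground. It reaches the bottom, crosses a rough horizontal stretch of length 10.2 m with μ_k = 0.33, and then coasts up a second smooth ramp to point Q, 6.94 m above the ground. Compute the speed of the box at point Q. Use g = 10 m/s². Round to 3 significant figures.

v = 4.68 m/s

Energy at P: mgh₁ = (22.7)(10)(11.4) = 2587.8 J
Friction loss: W_f = μ_k mg d = 764.1 J
At Q: ½mv² + mgh₂ = mgh₁ − W_f
½mv² = 2587.8 − 764.1 − 1575.4 = 248.34 J
v = √(2 × 248.34/22.7) = 4.678 m/s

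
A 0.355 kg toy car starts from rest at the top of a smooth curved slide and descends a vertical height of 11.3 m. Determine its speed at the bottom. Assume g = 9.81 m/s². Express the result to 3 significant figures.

v = 14.9 m/s

Equating total energy at the two states: mgh = ½mv²
v = √(2gh) = √(2 × 9.81 × 11.3) = √221.71 = 14.89 m/s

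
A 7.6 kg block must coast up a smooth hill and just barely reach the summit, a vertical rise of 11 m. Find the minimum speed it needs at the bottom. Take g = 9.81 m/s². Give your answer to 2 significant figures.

At the top it is momentarily at rest, so all KE converts to PE: ½mv² = mgh
v = √(2gh) = √(2 × 9.81 × 11) = 14.69 m/s

v = 15 m/s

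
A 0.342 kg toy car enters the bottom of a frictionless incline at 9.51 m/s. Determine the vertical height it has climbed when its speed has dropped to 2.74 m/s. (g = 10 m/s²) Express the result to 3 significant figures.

h = 4.15 m

Energy balance between the two points: ½mv₁² = ½mv₂² + mgh
h = (v₁² − v₂²)/(2g) = (9.51² − 2.74²)/(2 × 10) = 4.147 m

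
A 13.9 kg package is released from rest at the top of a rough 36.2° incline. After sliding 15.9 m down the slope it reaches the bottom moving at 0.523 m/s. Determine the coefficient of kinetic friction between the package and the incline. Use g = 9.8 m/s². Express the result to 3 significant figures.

μ_k = 0.731

Energy balance down the incline: mg L sinθ − ½mv² = μ_k (mg cosθ) L
mgL sinθ = 1279.2 J; ½mv² = 1.9010 J
W_f = 1279.2 − 1.9010 = 1277 J
μ_k = W_f/(mg cosθ · L) = 1277/(109.9 × 15.9) = 0.7308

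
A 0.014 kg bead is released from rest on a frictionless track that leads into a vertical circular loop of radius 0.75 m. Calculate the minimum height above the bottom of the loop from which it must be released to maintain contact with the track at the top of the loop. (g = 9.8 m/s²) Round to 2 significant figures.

At the top, for minimum speed gravity alone supplies the centripetal force: mg = mv_top²/r ⇒ v_top² = gr = 7.350 m²/s²
Energy conservation from release height h to the top (height 2r): mgh = ½mv_top² + mg(2r)
h = v_top²/(2g) + 2r = r/2 + 2r = 5r/2 = 1.875 m

h = 1.9 m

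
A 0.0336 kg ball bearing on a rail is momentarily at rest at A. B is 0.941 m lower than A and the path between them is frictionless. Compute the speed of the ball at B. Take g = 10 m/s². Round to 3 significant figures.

v = 4.34 m/s

Equating total energy at the two states: mgh = ½mv²
v = √(2gh) = √(2 × 10 × 0.941) = √18.820 = 4.338 m/s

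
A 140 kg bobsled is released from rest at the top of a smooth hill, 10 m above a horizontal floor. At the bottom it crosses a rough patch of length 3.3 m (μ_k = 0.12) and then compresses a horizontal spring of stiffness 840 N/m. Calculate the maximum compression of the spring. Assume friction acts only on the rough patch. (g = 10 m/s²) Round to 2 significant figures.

x = 5.7 m

Initial energy: E₁ = mgh = (140)(10)(10) = 14000 J
Friction removes W_f = μ_k mg d = (0.12)(140)(10)(3.3) = 554.4 J
Energy reaching the spring: E = 14000 − 554.4 = 13446 J
At max compression ½kx² = E ⇒ x = √(2E/k) = √(2 × 13446/840) = 5.658 m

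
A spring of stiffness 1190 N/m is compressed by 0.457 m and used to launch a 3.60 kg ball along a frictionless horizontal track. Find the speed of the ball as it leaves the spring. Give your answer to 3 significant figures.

v = 8.31 m/s

Spring PE converts entirely to kinetic energy: ½kx² = ½mv²
v = x√(k/m) = 0.457 × √(1190/3.60) = 8.309 m/s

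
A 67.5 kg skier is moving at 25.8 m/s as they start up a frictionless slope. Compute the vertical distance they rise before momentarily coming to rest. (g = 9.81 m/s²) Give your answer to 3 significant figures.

h = 33.9 m

Setting KE at the bottom equal to PE gained: ½mv² = mgh
h = v²/(2g) = 25.8²/(2 × 9.81) = 33.93 m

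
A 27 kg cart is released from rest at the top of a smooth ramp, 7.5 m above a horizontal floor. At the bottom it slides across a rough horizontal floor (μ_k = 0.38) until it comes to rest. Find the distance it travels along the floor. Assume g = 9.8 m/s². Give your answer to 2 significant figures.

Energy bookkeeping (friction removes W_f = μ_k N d):
At rest all PE has been dissipated by friction: mgh = μ_k m g d
d = h/μ_k = 7.5/0.38 = 19.74 m

d = 20 m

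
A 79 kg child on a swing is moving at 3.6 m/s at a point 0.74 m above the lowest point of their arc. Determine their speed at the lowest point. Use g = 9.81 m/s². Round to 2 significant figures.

Mechanical energy is conserved (no friction): ½mv₀² + mgh = ½mv²
v² = v₀² + 2gh = (3.6)² + 2(9.81)(0.74) = 27.479
v = √27.479 = 5.242 m/s

v = 5.2 m/s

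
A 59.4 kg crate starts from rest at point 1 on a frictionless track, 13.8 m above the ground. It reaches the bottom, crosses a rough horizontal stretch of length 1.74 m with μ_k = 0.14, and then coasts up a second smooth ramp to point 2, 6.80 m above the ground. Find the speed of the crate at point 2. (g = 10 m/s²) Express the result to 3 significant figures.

v = 11.6 m/s

Energy at 1: mgh₁ = (59.4)(10)(13.8) = 8197.2 J
Friction loss: W_f = μ_k mg d = 144.7 J
At 2: ½mv² + mgh₂ = mgh₁ − W_f
½mv² = 8197.2 − 144.7 − 4039.2 = 4013.3 J
v = √(2 × 4013.3/59.4) = 11.62 m/s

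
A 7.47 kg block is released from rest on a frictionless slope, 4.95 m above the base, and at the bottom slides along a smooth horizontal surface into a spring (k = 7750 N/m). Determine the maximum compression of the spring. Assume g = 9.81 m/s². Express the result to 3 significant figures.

Gravitational PE at the top equals spring PE at max compression: mgh = ½kx²
x = √(2mgh/k) = √(2 × 7.47 × 9.81 × 4.95 / 7750) = 0.3060 m

x = 0.306 m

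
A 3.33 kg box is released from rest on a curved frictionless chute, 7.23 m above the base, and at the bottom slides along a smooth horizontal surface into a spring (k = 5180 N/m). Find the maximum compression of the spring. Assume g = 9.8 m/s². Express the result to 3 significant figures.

x = 0.302 m

Gravitational PE at the top equals spring PE at max compression: mgh = ½kx²
x = √(2mgh/k) = √(2 × 3.33 × 9.8 × 7.23 / 5180) = 0.3018 m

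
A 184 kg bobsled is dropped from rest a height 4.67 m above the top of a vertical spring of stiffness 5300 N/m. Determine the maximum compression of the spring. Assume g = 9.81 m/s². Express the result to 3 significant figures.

x = 2.16 m

Measuring PE from the top of the relaxed spring, at max compression the bobsled has dropped H + x with zero KE, so:
mg(H + x) = ½kx²
½(5300)x² − (184)(9.81)x − (184)(9.81)(4.67) = 0
2650x² − 1805x − 8430 = 0
x = [1805 + √(3.258e+06 + 8.9353e+07)]/(2 × 2650) = 2.156 m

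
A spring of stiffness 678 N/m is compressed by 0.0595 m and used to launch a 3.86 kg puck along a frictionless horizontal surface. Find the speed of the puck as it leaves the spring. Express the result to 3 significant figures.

v = 0.789 m/s

Spring PE converts entirely to kinetic energy: ½kx² = ½mv²
v = x√(k/m) = 0.0595 × √(678/3.86) = 0.7886 m/s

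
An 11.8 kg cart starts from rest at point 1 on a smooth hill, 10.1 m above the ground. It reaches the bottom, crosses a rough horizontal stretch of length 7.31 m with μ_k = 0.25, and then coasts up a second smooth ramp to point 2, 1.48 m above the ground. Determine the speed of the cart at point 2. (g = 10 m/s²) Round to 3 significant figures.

v = 11.7 m/s

Energy at 1: mgh₁ = (11.8)(10)(10.1) = 1191.8 J
Friction loss: W_f = μ_k mg d = 215.6 J
At 2: ½mv² + mgh₂ = mgh₁ − W_f
½mv² = 1191.8 − 215.6 − 174.64 = 801.51 J
v = √(2 × 801.51/11.8) = 11.66 m/s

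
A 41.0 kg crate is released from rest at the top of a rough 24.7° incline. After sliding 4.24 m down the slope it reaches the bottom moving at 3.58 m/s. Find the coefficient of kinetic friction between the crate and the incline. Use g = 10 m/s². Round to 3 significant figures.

Energy balance down the incline: mg L sinθ − ½mv² = μ_k (mg cosθ) L
mgL sinθ = 726.42 J; ½mv² = 262.74 J
W_f = 726.42 − 262.74 = 463.7 J
μ_k = W_f/(mg cosθ · L) = 463.7/(372.5 × 4.24) = 0.2936

μ_k = 0.294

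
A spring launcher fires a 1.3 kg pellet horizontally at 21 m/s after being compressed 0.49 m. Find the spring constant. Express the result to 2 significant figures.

k = 2400 N/m

Spring PE at full compression equals KE at release: ½kx² = ½mv²
k = mv²/x² = (1.3)(21)²/(0.49)² = 2388 N/m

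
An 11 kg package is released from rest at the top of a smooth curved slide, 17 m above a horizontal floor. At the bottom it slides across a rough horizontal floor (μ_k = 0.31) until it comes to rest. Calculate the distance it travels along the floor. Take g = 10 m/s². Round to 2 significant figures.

Applying the work–energy principle:
At rest all PE has been dissipated by friction: mgh = μ_k m g d
d = h/μ_k = 17/0.31 = 54.84 m

d = 55 m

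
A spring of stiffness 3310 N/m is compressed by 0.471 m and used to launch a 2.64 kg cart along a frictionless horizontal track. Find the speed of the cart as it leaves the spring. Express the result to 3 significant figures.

v = 16.7 m/s

Spring PE converts entirely to kinetic energy: ½kx² = ½mv²
v = x√(k/m) = 0.471 × √(3310/2.64) = 16.68 m/s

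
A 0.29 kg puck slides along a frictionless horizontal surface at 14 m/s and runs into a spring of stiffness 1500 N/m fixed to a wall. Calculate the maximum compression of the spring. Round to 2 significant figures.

Conservation of energy between contact and max compression: ½mv² = ½kx²
x = v√(m/k) = 14 × √(0.29/1500) = 0.1947 m

x = 0.19 m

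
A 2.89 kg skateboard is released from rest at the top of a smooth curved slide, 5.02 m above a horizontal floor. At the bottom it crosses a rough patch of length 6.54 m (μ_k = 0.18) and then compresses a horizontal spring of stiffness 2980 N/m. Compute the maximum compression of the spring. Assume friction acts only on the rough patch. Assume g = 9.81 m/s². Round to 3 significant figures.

Initial energy: E₁ = mgh = (2.89)(9.81)(5.02) = 142.32 J
Friction removes W_f = μ_k mg d = (0.18)(2.89)(9.81)(6.54) = 33.37 J
Energy reaching the spring: E = 142.32 − 33.37 = 108.95 J
At max compression ½kx² = E ⇒ x = √(2E/k) = √(2 × 108.95/2980) = 0.2704 m

x = 0.270 m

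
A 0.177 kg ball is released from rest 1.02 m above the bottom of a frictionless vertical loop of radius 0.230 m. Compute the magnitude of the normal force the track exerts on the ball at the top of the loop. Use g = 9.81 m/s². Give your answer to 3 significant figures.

N = 6.72 N

Energy from release to top (height 2r): mgh = ½mv_top² + mg(2r)
v_top² = 2g(h − 2r) = 2(9.81)(1.02 − 0.4600) = 10.987 m²/s²
At the top, both N and weight point toward the centre: N + mg = mv_top²/r
N = m(v_top²/r − g) = 0.177(10.987/0.230 − 9.81) = 6.719 N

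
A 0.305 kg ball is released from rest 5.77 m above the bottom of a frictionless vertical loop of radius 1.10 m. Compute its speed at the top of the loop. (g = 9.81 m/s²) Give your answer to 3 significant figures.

v = 8.37 m/s

Energy conservation: mgh = ½mv_top² + mg(2r)
v_top² = 2g(h − 2r) = 2(9.81)(5.77 − 2.200) = 70.04
v_top = 8.369 m/s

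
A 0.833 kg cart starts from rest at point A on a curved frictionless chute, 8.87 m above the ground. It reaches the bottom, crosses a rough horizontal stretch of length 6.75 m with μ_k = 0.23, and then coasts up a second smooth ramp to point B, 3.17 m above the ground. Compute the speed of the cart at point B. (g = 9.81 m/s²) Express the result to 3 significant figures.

v = 9.02 m/s

Energy at A: mgh₁ = (0.833)(9.81)(8.87) = 72.483 J
Friction loss: W_f = μ_k mg d = 12.69 J
At B: ½mv² + mgh₂ = mgh₁ − W_f
½mv² = 72.483 − 12.69 − 25.904 = 33.892 J
v = √(2 × 33.892/0.833) = 9.021 m/s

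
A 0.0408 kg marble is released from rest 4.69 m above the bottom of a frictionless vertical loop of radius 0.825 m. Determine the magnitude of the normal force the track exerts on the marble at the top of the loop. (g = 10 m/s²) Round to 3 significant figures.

N = 2.60 N

Energy from release to top (height 2r): mgh = ½mv_top² + mg(2r)
v_top² = 2g(h − 2r) = 2(10)(4.69 − 1.650) = 60.800 m²/s²
At the top, both N and weight point toward the centre: N + mg = mv_top²/r
N = m(v_top²/r − g) = 0.0408(60.800/0.825 − 10) = 2.599 N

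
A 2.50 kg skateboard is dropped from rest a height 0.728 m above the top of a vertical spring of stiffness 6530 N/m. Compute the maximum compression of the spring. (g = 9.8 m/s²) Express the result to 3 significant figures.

x = 0.0778 m

Let x be the compression. The total drop is H + x, and the skateboard is instantaneously at rest at max compression, so energy conservation gives:
mg(H + x) = ½kx²
½(6530)x² − (2.50)(9.8)x − (2.50)(9.8)(0.728) = 0
3265x² − 24.50x − 17.84 = 0
x = [24.50 + √(600.2 + 232938)]/(2 × 3265) = 0.07776 m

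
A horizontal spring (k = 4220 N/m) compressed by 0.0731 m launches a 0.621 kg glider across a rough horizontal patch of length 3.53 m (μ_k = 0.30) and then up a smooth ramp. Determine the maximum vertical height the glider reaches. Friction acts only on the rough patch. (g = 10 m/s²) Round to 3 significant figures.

Spring energy: E₀ = ½kx² = ½(4220)(0.0731)² = 11.275 J
Friction: W_f = μ_k mg d = (0.30)(0.621)(10)(3.53) = 6.576 J
Energy at base of ramp: E = 11.275 − 6.576 = 4.6986 J
At max height all remaining energy is PE: mgh = E ⇒ h = E/(mg) = 4.6986/(0.621 × 10) = 0.7566 m

h = 0.757 m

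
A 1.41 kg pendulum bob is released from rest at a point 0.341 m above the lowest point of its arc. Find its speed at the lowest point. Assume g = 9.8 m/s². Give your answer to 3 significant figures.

Equating total energy at the two states: mgh = ½mv²
The mass cancels from both sides.
v = √(2gh) = √(2 × 9.8 × 0.341) = √6.6836 = 2.585 m/s

v = 2.59 m/s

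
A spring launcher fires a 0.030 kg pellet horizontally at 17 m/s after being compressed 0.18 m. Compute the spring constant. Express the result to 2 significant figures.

Spring PE at full compression equals KE at release: ½kx² = ½mv²
k = mv²/x² = (0.030)(17)²/(0.18)² = 267.6 N/m

k = 270 N/m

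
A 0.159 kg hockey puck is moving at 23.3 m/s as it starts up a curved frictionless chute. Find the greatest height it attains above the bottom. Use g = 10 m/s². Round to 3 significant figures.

By energy conservation, ½mv² = mgh
h = v²/(2g) = 23.3²/(2 × 10) = 27.14 m

h = 27.1 m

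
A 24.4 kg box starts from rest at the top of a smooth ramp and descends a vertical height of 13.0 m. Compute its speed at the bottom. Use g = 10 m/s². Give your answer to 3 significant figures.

By conservation of mechanical energy, mgh = ½mv²
v = √(2gh) = √(2 × 10 × 13.0) = √260.00 = 16.12 m/s

v = 16.1 m/s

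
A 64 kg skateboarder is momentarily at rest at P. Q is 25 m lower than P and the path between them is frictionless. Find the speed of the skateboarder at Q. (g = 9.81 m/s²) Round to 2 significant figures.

v = 22 m/s

Mechanical energy is conserved (no friction): mgh = ½mv²
v = √(2gh) = √(2 × 9.81 × 25) = √490.50 = 22.15 m/s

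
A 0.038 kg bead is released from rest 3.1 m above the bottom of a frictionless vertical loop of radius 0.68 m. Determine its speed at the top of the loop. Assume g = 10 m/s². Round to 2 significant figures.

v = 5.9 m/s

Energy conservation: mgh = ½mv_top² + mg(2r)
v_top² = 2g(h − 2r) = 2(10)(3.1 − 1.360) = 34.80
v_top = 5.899 m/s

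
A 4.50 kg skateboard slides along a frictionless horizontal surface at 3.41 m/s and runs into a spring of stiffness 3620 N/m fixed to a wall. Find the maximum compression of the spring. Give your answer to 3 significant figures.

All KE is stored as spring PE at maximum compression: ½mv² = ½kx²
x = v√(m/k) = 3.41 × √(4.50/3620) = 0.1202 m

x = 0.120 m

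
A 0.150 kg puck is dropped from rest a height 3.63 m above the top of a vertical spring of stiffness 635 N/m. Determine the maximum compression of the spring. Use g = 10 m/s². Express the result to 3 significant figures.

x = 0.133 m

Measuring PE from the top of the relaxed spring, at max compression the puck has dropped H + x with zero KE, so:
mg(H + x) = ½kx²
½(635)x² − (0.150)(10)x − (0.150)(10)(3.63) = 0
317.5x² − 1.500x − 5.445 = 0
x = [1.500 + √(2.250 + 6915.2)]/(2 × 317.5) = 0.1333 m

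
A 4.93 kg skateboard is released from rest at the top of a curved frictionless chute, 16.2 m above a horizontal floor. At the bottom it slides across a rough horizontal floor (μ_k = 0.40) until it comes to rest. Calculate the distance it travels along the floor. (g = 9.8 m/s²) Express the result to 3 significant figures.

Applying the work–energy principle:
At rest all PE has been dissipated by friction: mgh = μ_k m g d
d = h/μ_k = 16.2/0.40 = 40.50 m

d = 40.5 m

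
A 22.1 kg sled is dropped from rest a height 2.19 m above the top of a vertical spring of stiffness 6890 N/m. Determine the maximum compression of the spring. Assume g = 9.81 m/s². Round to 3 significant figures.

Let x be the compression. The total drop is H + x, and the sled is instantaneously at rest at max compression, so energy conservation gives:
mg(H + x) = ½kx²
½(6890)x² − (22.1)(9.81)x − (22.1)(9.81)(2.19) = 0
3445x² − 216.8x − 474.8 = 0
x = [216.8 + √(47003 + 6.5427e+06)]/(2 × 3445) = 0.4040 m

x = 0.404 m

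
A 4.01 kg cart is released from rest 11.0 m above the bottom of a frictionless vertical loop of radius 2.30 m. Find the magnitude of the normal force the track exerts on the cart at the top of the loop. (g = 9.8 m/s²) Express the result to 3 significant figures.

Energy from release to top (height 2r): mgh = ½mv_top² + mg(2r)
v_top² = 2g(h − 2r) = 2(9.8)(11.0 − 4.600) = 125.44 m²/s²
At the top, both N and weight point toward the centre: N + mg = mv_top²/r
N = m(v_top²/r − g) = 4.01(125.44/2.30 − 9.8) = 179.4 N

N = 179 N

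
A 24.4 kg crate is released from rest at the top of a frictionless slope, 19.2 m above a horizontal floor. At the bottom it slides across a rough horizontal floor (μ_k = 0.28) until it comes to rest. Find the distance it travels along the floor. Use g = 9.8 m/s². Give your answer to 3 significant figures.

d = 68.6 m

Energy at the top = energy at the end + work done against friction:
At rest all PE has been dissipated by friction: mgh = μ_k m g d
d = h/μ_k = 19.2/0.28 = 68.57 m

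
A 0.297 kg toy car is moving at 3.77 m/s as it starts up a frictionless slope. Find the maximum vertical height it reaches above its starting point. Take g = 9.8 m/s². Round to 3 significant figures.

By energy conservation, ½mv² = mgh
h = v²/(2g) = 3.77²/(2 × 9.8) = 0.7251 m

h = 0.725 m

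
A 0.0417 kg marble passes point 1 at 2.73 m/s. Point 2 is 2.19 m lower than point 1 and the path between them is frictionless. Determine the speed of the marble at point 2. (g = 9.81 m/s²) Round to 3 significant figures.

v = 7.10 m/s

Equating total energy at the two states: ½mv₀² + mgh = ½mv²
The mass cancels from both sides.
v² = v₀² + 2gh = (2.73)² + 2(9.81)(2.19) = 50.421
v = √50.421 = 7.101 m/s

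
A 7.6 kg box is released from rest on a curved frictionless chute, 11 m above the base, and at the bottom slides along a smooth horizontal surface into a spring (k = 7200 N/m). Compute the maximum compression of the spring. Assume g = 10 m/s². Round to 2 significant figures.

x = 0.48 m

Gravitational PE at the top equals spring PE at max compression: mgh = ½kx²
x = √(2mgh/k) = √(2 × 7.6 × 10 × 11 / 7200) = 0.4819 m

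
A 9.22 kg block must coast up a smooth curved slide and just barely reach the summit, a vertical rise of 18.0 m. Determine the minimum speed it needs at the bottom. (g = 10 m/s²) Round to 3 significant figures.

At the top it is momentarily at rest, so all KE converts to PE: ½mv² = mgh
v = √(2gh) = √(2 × 10 × 18.0) = 18.97 m/s

v = 19.0 m/s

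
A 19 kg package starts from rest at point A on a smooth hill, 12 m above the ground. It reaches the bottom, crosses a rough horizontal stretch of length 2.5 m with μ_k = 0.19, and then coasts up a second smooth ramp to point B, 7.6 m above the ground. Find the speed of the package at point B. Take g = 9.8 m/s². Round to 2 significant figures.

Energy at A: mgh₁ = (19)(9.8)(12) = 2234.4 J
Friction loss: W_f = μ_k mg d = 88.44 J
At B: ½mv² + mgh₂ = mgh₁ − W_f
½mv² = 2234.4 − 88.44 − 1415.1 = 730.84 J
v = √(2 × 730.84/19) = 8.771 m/s

v = 8.8 m/s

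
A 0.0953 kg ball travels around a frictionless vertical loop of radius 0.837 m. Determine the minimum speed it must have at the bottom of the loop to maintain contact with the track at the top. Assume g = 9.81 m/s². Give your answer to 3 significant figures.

v = 6.41 m/s

At the top: mg = mv_top²/r ⇒ v_top² = gr = 8.211 m²/s²
Energy from bottom to top (height 2r): ½mv_bot² = ½mv_top² + mg(2r)
v_bot² = gr + 4gr = 5gr = 41.05
v_bot = √(5gr) = 6.407 m/s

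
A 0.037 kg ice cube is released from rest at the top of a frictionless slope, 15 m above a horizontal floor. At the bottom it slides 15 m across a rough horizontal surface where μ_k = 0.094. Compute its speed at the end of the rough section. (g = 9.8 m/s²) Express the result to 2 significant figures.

Energy at the top = energy at the end + work done against friction:
mgh = ½mv² + μ_k m g d
W_f = μ_k mg d = (0.094)(0.037)(9.8)(15) = 0.5113 J
½mv² = mgh − W_f = 5.4390 − 0.5113 = 4.9277 J
v = √(2 × 4.9277/0.037) = 16.32 m/s

v = 16 m/s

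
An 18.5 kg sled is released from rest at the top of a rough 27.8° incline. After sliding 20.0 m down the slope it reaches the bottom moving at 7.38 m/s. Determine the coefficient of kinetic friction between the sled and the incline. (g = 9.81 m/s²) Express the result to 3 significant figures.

Energy balance down the incline: mg L sinθ − ½mv² = μ_k (mg cosθ) L
mgL sinθ = 1692.8 J; ½mv² = 503.80 J
W_f = 1692.8 − 503.80 = 1189 J
μ_k = W_f/(mg cosθ · L) = 1189/(160.5 × 20.0) = 0.3703

μ_k = 0.370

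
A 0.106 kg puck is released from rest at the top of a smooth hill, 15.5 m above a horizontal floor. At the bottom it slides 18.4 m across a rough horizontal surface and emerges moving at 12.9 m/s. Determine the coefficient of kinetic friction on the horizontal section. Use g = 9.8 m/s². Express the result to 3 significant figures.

μ_k = 0.381

Applying the work–energy principle:
mgh = ½mv² + μ_k m g d
mgh = 16.101 J; ½mv² = 8.8197 J
W_f = 16.101 − 8.8197 = 7.282 J
μ_k = W_f/(mg·d) = 7.282/(1.039 × 18.4) = 0.3810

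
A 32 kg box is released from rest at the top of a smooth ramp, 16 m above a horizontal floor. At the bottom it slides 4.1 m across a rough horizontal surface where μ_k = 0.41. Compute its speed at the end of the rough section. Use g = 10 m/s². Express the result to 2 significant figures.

v = 17 m/s

Applying the work–energy principle:
mgh = ½mv² + μ_k m g d
W_f = μ_k mg d = (0.41)(32)(10)(4.1) = 537.9 J
½mv² = mgh − W_f = 5120.0 − 537.9 = 4582.1 J
v = √(2 × 4582.1/32) = 16.92 m/s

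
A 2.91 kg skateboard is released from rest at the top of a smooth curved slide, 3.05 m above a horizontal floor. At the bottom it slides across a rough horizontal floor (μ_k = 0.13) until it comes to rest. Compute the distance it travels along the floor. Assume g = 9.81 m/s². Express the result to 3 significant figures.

Energy at the top = energy at the end + work done against friction:
At rest all PE has been dissipated by friction: mgh = μ_k m g d
d = h/μ_k = 3.05/0.13 = 23.46 m

d = 23.5 m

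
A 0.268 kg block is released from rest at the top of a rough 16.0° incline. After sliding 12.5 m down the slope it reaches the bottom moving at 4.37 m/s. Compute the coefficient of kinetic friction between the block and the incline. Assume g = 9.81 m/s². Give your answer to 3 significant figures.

mgh = ½mv² + μ_k (mg cosθ) L, with h = L sinθ
mgL sinθ = 9.0584 J; ½mv² = 2.5590 J
W_f = 9.0584 − 2.5590 = 6.499 J
μ_k = W_f/(mg cosθ · L) = 6.499/(2.527 × 12.5) = 0.2057

μ_k = 0.206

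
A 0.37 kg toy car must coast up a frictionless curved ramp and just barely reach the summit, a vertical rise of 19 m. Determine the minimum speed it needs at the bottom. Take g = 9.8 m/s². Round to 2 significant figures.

At the top it is momentarily at rest, so all KE converts to PE: ½mv² = mgh
v = √(2gh) = √(2 × 9.8 × 19) = 19.30 m/s

v = 19 m/s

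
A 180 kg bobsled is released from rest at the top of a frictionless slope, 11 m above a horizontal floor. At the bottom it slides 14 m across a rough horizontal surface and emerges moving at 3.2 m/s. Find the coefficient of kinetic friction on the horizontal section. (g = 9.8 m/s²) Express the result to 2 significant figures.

Energy at the top = energy at the end + work done against friction:
mgh = ½mv² + μ_k m g d
mgh = 19404 J; ½mv² = 921.60 J
W_f = 19404 − 921.60 = 18482 J
μ_k = W_f/(mg·d) = 18482/(1764 × 14) = 0.7484

μ_k = 0.75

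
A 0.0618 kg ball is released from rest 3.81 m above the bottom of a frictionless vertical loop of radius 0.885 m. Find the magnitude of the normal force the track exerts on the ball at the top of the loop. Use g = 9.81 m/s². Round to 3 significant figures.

Energy from release to top (height 2r): mgh = ½mv_top² + mg(2r)
v_top² = 2g(h − 2r) = 2(9.81)(3.81 − 1.770) = 40.025 m²/s²
At the top, both N and weight point toward the centre: N + mg = mv_top²/r
N = m(v_top²/r − g) = 0.0618(40.025/0.885 − 9.81) = 2.189 N

N = 2.19 N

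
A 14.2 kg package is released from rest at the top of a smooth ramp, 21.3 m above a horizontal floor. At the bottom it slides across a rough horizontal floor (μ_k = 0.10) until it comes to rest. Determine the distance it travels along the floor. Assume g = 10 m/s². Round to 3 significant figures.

Energy bookkeeping (friction removes W_f = μ_k N d):
At rest all PE has been dissipated by friction: mgh = μ_k m g d
d = h/μ_k = 21.3/0.10 = 213.0 m

d = 213 m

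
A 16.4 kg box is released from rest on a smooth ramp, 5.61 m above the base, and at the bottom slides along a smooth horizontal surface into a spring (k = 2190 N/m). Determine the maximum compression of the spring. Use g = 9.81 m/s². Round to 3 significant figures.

Energy conservation (no friction) from release to max compression: mgh = ½kx²
x = √(2mgh/k) = √(2 × 16.4 × 9.81 × 5.61 / 2190) = 0.9079 m

x = 0.908 m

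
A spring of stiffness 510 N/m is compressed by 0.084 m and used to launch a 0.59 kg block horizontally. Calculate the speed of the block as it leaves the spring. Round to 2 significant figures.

The block leaves the spring when the spring is at natural length, so ½kx² = ½mv²
v = x√(k/m) = 0.084 × √(510/0.59) = 2.470 m/s

v = 2.5 m/s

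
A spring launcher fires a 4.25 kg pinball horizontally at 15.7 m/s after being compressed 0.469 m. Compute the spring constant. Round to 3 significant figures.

½kx² = ½mv²
k = mv²/x² = (4.25)(15.7)²/(0.469)² = 4763 N/m

k = 4760 N/m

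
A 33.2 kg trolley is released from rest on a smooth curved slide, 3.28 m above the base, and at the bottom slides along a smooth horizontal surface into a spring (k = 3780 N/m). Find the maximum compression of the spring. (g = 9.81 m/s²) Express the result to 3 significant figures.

Gravitational PE at the top equals spring PE at max compression: mgh = ½kx²
x = √(2mgh/k) = √(2 × 33.2 × 9.81 × 3.28 / 3780) = 0.7518 m

x = 0.752 m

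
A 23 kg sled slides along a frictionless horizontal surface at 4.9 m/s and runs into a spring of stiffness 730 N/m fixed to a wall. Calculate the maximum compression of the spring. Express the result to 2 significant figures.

x = 0.87 m

All KE is stored as spring PE at maximum compression: ½mv² = ½kx²
x = v√(m/k) = 4.9 × √(23/730) = 0.8698 m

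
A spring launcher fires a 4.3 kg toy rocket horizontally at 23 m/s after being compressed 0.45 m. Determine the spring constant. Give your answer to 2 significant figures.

Spring PE at full compression equals KE at release: ½kx² = ½mv²
k = mv²/x² = (4.3)(23)²/(0.45)² = 11233 N/m

k = 11000 N/m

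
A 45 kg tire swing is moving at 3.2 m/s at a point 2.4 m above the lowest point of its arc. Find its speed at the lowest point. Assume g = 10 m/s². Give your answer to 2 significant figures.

v = 7.6 m/s

Energy conservation between the two points: ½mv₀² + mgh = ½mv²
v² = v₀² + 2gh = (3.2)² + 2(10)(2.4) = 58.240
v = √58.240 = 7.632 m/s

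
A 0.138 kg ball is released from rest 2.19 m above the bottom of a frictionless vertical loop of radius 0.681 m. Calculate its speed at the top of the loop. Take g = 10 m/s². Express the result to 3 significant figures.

v = 4.07 m/s

Energy conservation: mgh = ½mv_top² + mg(2r)
v_top² = 2g(h − 2r) = 2(10)(2.19 − 1.362) = 16.56
v_top = 4.069 m/s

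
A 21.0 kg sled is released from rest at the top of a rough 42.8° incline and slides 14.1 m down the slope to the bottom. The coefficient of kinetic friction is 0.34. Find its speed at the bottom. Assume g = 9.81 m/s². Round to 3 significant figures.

v = 10.9 m/s

Work–energy: mg(L sinθ) − μ_k(mg cosθ)L = ½mv²
mgh = mgL sinθ = (21.0)(9.81)(14.1)sin42.8° = 1973.6 J
W_f = μ_k mg cosθ · L = (0.34)(21.0)(9.81)cos42.8°·14.1 = 724.6 J
½mv² = 1973.6 − 724.6 = 1249.0 J
v = √(2 × 1249.0/21.0) = 10.91 m/s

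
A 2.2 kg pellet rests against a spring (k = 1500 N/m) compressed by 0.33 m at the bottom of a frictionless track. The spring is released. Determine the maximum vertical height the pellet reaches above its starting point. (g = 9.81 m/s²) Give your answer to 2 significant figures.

All spring PE becomes gravitational PE at the highest point: ½kx² = mgh
h = kx²/(2mg) = (1500)(0.33)²/(2 × 2.2 × 9.81) = 3.784 m

h = 3.8 m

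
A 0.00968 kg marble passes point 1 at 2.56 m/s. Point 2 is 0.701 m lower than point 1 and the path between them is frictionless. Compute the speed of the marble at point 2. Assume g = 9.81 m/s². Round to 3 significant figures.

Mechanical energy is conserved (no friction): ½mv₀² + mgh = ½mv²
v² = v₀² + 2gh = (2.56)² + 2(9.81)(0.701) = 20.307
v = √20.307 = 4.506 m/s

v = 4.51 m/s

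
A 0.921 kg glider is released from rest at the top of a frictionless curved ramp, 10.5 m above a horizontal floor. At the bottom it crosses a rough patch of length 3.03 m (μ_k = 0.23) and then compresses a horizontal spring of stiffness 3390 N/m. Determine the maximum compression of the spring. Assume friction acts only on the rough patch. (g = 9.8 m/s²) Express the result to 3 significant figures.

Initial energy: E₁ = mgh = (0.921)(9.8)(10.5) = 94.771 J
Friction removes W_f = μ_k mg d = (0.23)(0.921)(9.8)(3.03) = 6.290 J
Energy reaching the spring: E = 94.771 − 6.290 = 88.481 J
At max compression ½kx² = E ⇒ x = √(2E/k) = √(2 × 88.481/3390) = 0.2285 m

x = 0.228 m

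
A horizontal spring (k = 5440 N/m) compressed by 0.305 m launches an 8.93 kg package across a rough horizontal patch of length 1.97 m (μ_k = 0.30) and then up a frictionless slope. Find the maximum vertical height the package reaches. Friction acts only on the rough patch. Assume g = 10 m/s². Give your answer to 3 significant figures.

Spring energy: E₀ = ½kx² = ½(5440)(0.305)² = 253.03 J
Friction: W_f = μ_k mg d = (0.30)(8.93)(10)(1.97) = 52.78 J
Energy at base of ramp: E = 253.03 − 52.78 = 200.25 J
At max height all remaining energy is PE: mgh = E ⇒ h = E/(mg) = 200.25/(8.93 × 10) = 2.242 m

h = 2.24 m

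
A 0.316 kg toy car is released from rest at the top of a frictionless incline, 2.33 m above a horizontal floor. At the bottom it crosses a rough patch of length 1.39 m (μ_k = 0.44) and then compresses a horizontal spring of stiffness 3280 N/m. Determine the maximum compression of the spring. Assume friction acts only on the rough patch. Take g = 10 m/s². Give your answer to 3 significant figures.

x = 0.0575 m

Initial energy: E₁ = mgh = (0.316)(10)(2.33) = 7.3628 J
Friction removes W_f = μ_k mg d = (0.44)(0.316)(10)(1.39) = 1.933 J
Energy reaching the spring: E = 7.3628 − 1.933 = 5.4301 J
At max compression ½kx² = E ⇒ x = √(2E/k) = √(2 × 5.4301/3280) = 0.05754 m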